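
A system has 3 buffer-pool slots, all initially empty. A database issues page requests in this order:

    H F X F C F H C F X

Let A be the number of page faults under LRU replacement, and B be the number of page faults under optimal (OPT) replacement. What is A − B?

Under LRU: F F F . F . F . . F → 6 faults.
Under OPT: F F F . F . . . . F → 5 faults.
A − B = 6 − 5 = 1.

1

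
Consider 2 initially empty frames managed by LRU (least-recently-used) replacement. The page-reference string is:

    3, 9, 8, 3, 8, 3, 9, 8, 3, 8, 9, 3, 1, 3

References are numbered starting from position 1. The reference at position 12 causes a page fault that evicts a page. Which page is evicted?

8

pos 1: 3 → fault, frames [3]
pos 2: 9 → fault, frames [3, 9]
pos 3: 8 → fault, evict 3, frames [9, 8]
pos 4: 3 → fault, evict 9, frames [8, 3]
pos 5: 8 → hit
pos 6: 3 → hit
pos 7: 9 → fault, evict 8, frames [3, 9]
pos 8: 8 → fault, evict 3, frames [9, 8]
pos 9: 3 → fault, evict 9, frames [8, 3]
pos 10: 8 → hit
pos 11: 9 → fault, evict 3, frames [8, 9]
pos 12: 3 → fault, evict 8, frames [9, 3]
At position 12, page 8 is evicted.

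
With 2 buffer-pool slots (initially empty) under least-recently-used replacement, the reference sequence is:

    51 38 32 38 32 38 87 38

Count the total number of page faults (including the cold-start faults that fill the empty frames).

51 -> fault, frames [51]
38 -> fault, frames [51, 38]
32 -> fault, evict 51, frames [38, 32]
38 -> hit
32 -> hit
38 -> hit
87 -> fault, evict 32, frames [38, 87]
38 -> hit
Page faults: 4.

4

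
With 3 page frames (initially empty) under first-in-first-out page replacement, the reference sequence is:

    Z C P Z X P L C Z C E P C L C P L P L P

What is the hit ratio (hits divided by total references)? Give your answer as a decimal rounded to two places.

0.45

Z -> fault, frames (Z)
C -> fault, frames (Z C)
P -> fault, frames (Z C P)
Z -> hit
X -> fault, evict Z, frames (C P X)
P -> hit
L -> fault, evict C, frames (P X L)
C -> fault, evict P, frames (X L C)
Z -> fault, evict X, frames (L C Z)
C -> hit
E -> fault, evict L, frames (C Z E)
P -> fault, evict C, frames (Z E P)
C -> fault, evict Z, frames (E P C)
L -> fault, evict E, frames (P C L)
C -> hit
P -> hit
L -> hit
P -> hit
L -> hit
P -> hit
Hits: 9 of 20 references → 9/20 = 0.4500.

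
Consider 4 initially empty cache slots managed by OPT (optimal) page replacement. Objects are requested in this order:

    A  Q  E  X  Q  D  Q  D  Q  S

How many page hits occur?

4

A: miss, frames [A]
Q: miss, frames [A, Q]
E: miss, frames [A, Q, E]
X: miss, frames [A, Q, E, X]
Q: hit
D: miss, evict X, frames [A, Q, E, D]
Q: hit
D: hit
Q: hit
S: miss, evict D, frames [A, Q, E, S]
Hits: 4.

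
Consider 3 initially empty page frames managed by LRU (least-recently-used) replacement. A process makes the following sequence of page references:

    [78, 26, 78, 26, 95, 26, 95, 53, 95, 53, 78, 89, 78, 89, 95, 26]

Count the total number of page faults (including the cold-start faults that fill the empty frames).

78 -> fault, frames (78)
26 -> fault, frames (78 26)
78 -> hit
26 -> hit
95 -> fault, frames (78 26 95)
26 -> hit
95 -> hit
53 -> fault, evict 78, frames (26 95 53)
95 -> hit
53 -> hit
78 -> fault, evict 26, frames (95 53 78)
89 -> fault, evict 95, frames (53 78 89)
78 -> hit
89 -> hit
95 -> fault, evict 53, frames (78 89 95)
26 -> fault, evict 78, frames (89 95 26)
Page faults: 8.

8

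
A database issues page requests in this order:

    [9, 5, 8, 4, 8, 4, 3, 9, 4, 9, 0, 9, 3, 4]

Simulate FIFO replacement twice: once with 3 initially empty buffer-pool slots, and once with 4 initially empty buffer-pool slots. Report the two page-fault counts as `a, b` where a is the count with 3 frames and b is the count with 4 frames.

3 frames: F F F F . . F F . . F . . F → 8 faults.
4 frames: F F F F . . F F . . F . . . → 7 faults.
7 < 8: adding a frame reduced faults, as is typical.

8, 7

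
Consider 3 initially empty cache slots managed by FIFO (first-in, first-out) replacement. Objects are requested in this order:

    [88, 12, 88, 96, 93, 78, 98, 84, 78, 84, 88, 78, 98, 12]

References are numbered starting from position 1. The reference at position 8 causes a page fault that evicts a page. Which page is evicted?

93

pos 1: 88 -> miss, frames (88)
pos 2: 12 -> miss, frames (88 12)
pos 3: 88 -> hit
pos 4: 96 -> miss, frames (88 12 96)
pos 5: 93 -> miss, evict 88, frames (12 96 93)
pos 6: 78 -> miss, evict 12, frames (96 93 78)
pos 7: 98 -> miss, evict 96, frames (93 78 98)
pos 8: 84 -> miss, evict 93, frames (78 98 84)
At position 8, page 93 is evicted.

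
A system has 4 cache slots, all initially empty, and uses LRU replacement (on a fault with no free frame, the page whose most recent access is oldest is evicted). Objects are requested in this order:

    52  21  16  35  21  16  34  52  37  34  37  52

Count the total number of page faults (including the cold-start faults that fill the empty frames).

52: fault, frames {52}
21: fault, frames {52,21}
16: fault, frames {52,21,16}
35: fault, frames {52,21,16,35}
21: hit
16: hit
34: fault, evict 52, frames {35,21,16,34}
52: fault, evict 35, frames {21,16,34,52}
37: fault, evict 21, frames {16,34,52,37}
34: hit
37: hit
52: hit
Page faults: 7.

7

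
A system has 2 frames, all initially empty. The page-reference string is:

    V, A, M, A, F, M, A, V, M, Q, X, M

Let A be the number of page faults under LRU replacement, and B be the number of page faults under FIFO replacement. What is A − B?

1

Under LRU: F F F . F F F F F F F F → 11 faults.
Under FIFO: F F F . F . F F F F F F → 10 faults.
A − B = 11 − 10 = 1.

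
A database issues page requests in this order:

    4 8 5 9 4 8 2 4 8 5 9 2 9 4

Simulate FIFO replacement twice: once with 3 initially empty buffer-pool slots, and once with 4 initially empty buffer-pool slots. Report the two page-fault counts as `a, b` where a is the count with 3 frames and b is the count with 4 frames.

3 frames: F F F F F F F . . F F . . F → 10 faults.
4 frames: F F F F . . F F F F F F . F → 11 faults.
11 > 10: adding a frame increased faults — Belady's anomaly.

10, 11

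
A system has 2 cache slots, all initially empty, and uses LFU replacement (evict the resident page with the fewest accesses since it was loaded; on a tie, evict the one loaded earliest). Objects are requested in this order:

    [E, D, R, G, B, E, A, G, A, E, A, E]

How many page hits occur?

E → fault, frames {E}
D → fault, frames {E,D}
R → fault, evict E, frames {D,R}
G → fault, evict D, frames {R,G}
B → fault, evict R, frames {G,B}
E → fault, evict G, frames {B,E}
A → fault, evict B, frames {E,A}
G → fault, evict E, frames {A,G}
A → hit
E → fault, evict G, frames {A,E}
A → hit
E → hit
Hits: 3.

3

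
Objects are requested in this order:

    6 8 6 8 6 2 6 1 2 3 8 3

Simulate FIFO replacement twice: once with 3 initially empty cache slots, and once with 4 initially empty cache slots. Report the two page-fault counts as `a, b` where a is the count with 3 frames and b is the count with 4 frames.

6, 5

3 frames: F F . . . F . F . F F . → 6 faults.
4 frames: F F . . . F . F . F . . → 5 faults.
5 < 6: adding a frame reduced faults, as is typical.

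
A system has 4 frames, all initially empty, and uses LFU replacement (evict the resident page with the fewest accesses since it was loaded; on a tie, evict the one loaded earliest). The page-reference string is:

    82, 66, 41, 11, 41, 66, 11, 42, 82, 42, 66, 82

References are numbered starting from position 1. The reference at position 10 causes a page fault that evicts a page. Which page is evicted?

pos 1: 82 → fault, frames [82]
pos 2: 66 → fault, frames [82, 66]
pos 3: 41 → fault, frames [82, 66, 41]
pos 4: 11 → fault, frames [82, 66, 41, 11]
pos 5: 41 → hit
pos 6: 66 → hit
pos 7: 11 → hit
pos 8: 42 → fault, evict 82, frames [66, 41, 11, 42]
pos 9: 82 → fault, evict 42, frames [66, 41, 11, 82]
pos 10: 42 → fault, evict 82, frames [66, 41, 11, 42]
At position 10, page 82 is evicted.

82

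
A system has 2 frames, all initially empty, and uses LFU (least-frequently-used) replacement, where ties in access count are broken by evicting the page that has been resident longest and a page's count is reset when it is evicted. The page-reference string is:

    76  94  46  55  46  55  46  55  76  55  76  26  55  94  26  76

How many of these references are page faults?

9

76: fault, frames [76]
94: fault, frames [76, 94]
46: fault, evict 76, frames [94, 46]
55: fault, evict 94, frames [46, 55]
46: hit
55: hit
46: hit
55: hit
76: fault, evict 46, frames [55, 76]
55: hit
76: hit
26: fault, evict 76, frames [55, 26]
55: hit
94: fault, evict 26, frames [55, 94]
26: fault, evict 94, frames [55, 26]
76: fault, evict 26, frames [55, 76]
Page faults: 9.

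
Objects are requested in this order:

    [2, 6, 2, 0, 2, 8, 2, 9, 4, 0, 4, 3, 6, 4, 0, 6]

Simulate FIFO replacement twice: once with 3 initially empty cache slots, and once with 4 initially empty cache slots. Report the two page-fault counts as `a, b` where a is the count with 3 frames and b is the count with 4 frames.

3 frames: F F . F . F F F F F . F F F F . → 12 faults.
4 frames: F F . F . F . F F . . F F . F . → 9 faults.
9 < 12: adding a frame reduced faults, as is typical.

12, 9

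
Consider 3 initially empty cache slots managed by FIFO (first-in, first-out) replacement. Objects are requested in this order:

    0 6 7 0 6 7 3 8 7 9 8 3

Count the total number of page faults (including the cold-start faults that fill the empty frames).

6

0 -> miss, frames {0}
6 -> miss, frames {0,6}
7 -> miss, frames {0,6,7}
0 -> hit
6 -> hit
7 -> hit
3 -> miss, evict 0, frames {6,7,3}
8 -> miss, evict 6, frames {7,3,8}
7 -> hit
9 -> miss, evict 7, frames {3,8,9}
8 -> hit
3 -> hit
Page faults: 6.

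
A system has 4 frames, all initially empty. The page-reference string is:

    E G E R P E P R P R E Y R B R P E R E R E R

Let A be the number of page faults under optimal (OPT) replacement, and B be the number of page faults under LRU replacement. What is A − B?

Under OPT: F F . F F . . . . . . F . F . . . . . . . . → 6 faults.
Under LRU: F F . F F . . . . . . F . F . F F . . . . . → 8 faults.
A − B = 6 − 8 = -2.

-2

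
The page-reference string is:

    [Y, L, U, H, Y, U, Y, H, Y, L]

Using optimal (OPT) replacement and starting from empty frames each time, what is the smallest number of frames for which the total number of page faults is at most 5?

f=1: 10 faults
f=2: 7 faults
f=3: 5 faults
f=4: 4 faults
Smallest f with faults ≤ 5 is 3.

3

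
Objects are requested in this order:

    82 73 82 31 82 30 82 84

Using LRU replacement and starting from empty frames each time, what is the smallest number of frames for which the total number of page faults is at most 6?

2

f=1: 8 faults
f=2: 5 faults
f=3: 5 faults
f=4: 5 faults
f=5: 5 faults
Smallest f with faults ≤ 6 is 2.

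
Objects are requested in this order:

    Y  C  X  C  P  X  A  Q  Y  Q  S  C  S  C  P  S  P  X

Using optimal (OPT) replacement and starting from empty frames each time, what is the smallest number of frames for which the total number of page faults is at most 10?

3

f=1: 18 faults
f=2: 11 faults
f=3: 9 faults
f=4: 8 faults
f=5: 7 faults
f=6: 7 faults
f=7: 7 faults
Smallest f with faults ≤ 10 is 3.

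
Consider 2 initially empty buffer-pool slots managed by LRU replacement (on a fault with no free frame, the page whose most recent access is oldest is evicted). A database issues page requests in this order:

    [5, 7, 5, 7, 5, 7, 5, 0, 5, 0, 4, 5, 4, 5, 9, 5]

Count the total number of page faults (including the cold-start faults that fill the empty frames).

5: fault, frames [5]
7: fault, frames [5, 7]
5: hit
7: hit
5: hit
7: hit
5: hit
0: fault, evict 7, frames [5, 0]
5: hit
0: hit
4: fault, evict 5, frames [0, 4]
5: fault, evict 0, frames [4, 5]
4: hit
5: hit
9: fault, evict 4, frames [5, 9]
5: hit
Page faults: 6.

6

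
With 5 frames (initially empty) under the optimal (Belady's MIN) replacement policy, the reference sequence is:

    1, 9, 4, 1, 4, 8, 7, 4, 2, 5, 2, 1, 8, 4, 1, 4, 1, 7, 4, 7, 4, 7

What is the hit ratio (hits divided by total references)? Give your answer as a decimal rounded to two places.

1 -> miss, frames [1]
9 -> miss, frames [1, 9]
4 -> miss, frames [1, 9, 4]
1 -> hit
4 -> hit
8 -> miss, frames [1, 9, 4, 8]
7 -> miss, frames [1, 9, 4, 8, 7]
4 -> hit
2 -> miss, evict 9, frames [1, 4, 8, 7, 2]
5 -> miss, evict 7, frames [1, 4, 8, 2, 5]
2 -> hit
1 -> hit
8 -> hit
4 -> hit
1 -> hit
4 -> hit
1 -> hit
7 -> miss, evict 5, frames [1, 4, 8, 2, 7]
4 -> hit
7 -> hit
4 -> hit
7 -> hit
Hits: 14 of 22 references → 14/22 = 0.6364.

0.64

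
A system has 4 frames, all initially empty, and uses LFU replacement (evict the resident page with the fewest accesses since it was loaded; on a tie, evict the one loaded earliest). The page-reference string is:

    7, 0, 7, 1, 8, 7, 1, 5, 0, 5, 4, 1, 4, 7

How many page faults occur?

7 -> fault, frames [7]
0 -> fault, frames [7, 0]
7 -> hit
1 -> fault, frames [7, 0, 1]
8 -> fault, frames [7, 0, 1, 8]
7 -> hit
1 -> hit
5 -> fault, evict 0, frames [7, 1, 8, 5]
0 -> fault, evict 8, frames [7, 1, 5, 0]
5 -> hit
4 -> fault, evict 0, frames [7, 1, 5, 4]
1 -> hit
4 -> hit
7 -> hit
Page faults: 7.

7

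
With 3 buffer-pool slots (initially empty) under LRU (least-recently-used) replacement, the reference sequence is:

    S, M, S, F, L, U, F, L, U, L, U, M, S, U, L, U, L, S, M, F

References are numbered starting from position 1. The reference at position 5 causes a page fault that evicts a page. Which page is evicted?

pos 1: S -> fault, frames [S]
pos 2: M -> fault, frames [S, M]
pos 3: S -> hit
pos 4: F -> fault, frames [M, S, F]
pos 5: L -> fault, evict M, frames [S, F, L]
At position 5, page M is evicted.

M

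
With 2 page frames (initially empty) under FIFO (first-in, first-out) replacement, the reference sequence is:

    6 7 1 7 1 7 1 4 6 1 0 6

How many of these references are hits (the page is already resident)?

6 → fault, frames (6)
7 → fault, frames (6 7)
1 → fault, evict 6, frames (7 1)
7 → hit
1 → hit
7 → hit
1 → hit
4 → fault, evict 7, frames (1 4)
6 → fault, evict 1, frames (4 6)
1 → fault, evict 4, frames (6 1)
0 → fault, evict 6, frames (1 0)
6 → fault, evict 1, frames (0 6)
Hits: 4.

4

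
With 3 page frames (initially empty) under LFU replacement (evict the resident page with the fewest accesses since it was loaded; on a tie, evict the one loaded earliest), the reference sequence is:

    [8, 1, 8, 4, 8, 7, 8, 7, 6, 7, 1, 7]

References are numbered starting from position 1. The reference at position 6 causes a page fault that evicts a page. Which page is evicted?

1

pos 1: 8: fault, frames [8]
pos 2: 1: fault, frames [8, 1]
pos 3: 8: hit
pos 4: 4: fault, frames [8, 1, 4]
pos 5: 8: hit
pos 6: 7: fault, evict 1, frames [8, 4, 7]
At position 6, page 1 is evicted.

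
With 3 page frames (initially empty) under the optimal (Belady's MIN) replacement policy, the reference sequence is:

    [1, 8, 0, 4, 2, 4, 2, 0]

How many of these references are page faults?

5

1 → fault, frames {1}
8 → fault, frames {1,8}
0 → fault, frames {1,8,0}
4 → fault, evict 8, frames {1,0,4}
2 → fault, evict 1, frames {0,4,2}
4 → hit
2 → hit
0 → hit
Page faults: 5.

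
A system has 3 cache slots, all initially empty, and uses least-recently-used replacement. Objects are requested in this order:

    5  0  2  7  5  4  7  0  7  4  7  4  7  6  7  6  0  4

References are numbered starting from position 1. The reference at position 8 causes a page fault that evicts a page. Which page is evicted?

pos 1: 5: miss, frames [5]
pos 2: 0: miss, frames [5, 0]
pos 3: 2: miss, frames [5, 0, 2]
pos 4: 7: miss, evict 5, frames [0, 2, 7]
pos 5: 5: miss, evict 0, frames [2, 7, 5]
pos 6: 4: miss, evict 2, frames [7, 5, 4]
pos 7: 7: hit
pos 8: 0: miss, evict 5, frames [4, 7, 0]
At position 8, page 5 is evicted.

5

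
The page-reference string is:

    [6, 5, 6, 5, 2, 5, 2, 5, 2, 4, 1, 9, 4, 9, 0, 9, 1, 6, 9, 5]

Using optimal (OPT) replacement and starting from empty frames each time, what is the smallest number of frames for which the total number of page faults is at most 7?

5

f=1: 20 faults
f=2: 10 faults
f=3: 9 faults
f=4: 8 faults
f=5: 7 faults
f=6: 7 faults
f=7: 7 faults
Smallest f with faults ≤ 7 is 5.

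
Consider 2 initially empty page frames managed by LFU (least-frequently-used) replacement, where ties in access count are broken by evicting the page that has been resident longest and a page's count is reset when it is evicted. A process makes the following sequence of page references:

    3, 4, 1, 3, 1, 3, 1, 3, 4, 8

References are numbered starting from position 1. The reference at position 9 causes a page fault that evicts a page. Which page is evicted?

pos 1: 3: fault, frames [3]
pos 2: 4: fault, frames [3, 4]
pos 3: 1: fault, evict 3, frames [4, 1]
pos 4: 3: fault, evict 4, frames [1, 3]
pos 5: 1: hit
pos 6: 3: hit
pos 7: 1: hit
pos 8: 3: hit
pos 9: 4: fault, evict 1, frames [3, 4]
At position 9, page 1 is evicted.

1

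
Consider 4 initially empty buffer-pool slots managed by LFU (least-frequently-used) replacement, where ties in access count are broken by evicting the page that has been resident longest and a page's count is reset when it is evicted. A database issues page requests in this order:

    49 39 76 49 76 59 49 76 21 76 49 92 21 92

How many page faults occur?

6

49: miss, frames [49]
39: miss, frames [49, 39]
76: miss, frames [49, 39, 76]
49: hit
76: hit
59: miss, frames [49, 39, 76, 59]
49: hit
76: hit
21: miss, evict 39, frames [49, 76, 59, 21]
76: hit
49: hit
92: miss, evict 59, frames [49, 76, 21, 92]
21: hit
92: hit
Page faults: 6.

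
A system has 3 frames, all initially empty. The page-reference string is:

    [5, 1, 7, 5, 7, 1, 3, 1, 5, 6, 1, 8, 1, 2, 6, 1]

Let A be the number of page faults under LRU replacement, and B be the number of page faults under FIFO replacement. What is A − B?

Under LRU: F F F . . . F . F F . F . F F . → 9 faults.
Under FIFO: F F F . . . F . F F F F . F F F → 11 faults.
A − B = 9 − 11 = -2.

-2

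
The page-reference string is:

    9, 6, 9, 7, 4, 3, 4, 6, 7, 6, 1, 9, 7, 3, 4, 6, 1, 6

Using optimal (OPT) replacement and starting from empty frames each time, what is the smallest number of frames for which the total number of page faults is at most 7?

f=1: 18 faults
f=2: 13 faults
f=3: 11 faults
f=4: 9 faults
f=5: 7 faults
f=6: 6 faults
Smallest f with faults ≤ 7 is 5.

5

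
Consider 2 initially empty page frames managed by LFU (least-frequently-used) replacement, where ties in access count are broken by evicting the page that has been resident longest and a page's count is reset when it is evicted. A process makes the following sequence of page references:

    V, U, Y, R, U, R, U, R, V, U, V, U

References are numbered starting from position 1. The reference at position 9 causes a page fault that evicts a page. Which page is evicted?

U

pos 1: V → miss, frames (V)
pos 2: U → miss, frames (V U)
pos 3: Y → miss, evict V, frames (U Y)
pos 4: R → miss, evict U, frames (Y R)
pos 5: U → miss, evict Y, frames (R U)
pos 6: R → hit
pos 7: U → hit
pos 8: R → hit
pos 9: V → miss, evict U, frames (R V)
At position 9, page U is evicted.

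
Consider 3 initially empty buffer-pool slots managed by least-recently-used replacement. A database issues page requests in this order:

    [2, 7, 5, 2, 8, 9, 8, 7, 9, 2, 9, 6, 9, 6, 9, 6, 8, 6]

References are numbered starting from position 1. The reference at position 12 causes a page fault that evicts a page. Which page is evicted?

7

pos 1: 2 → fault, frames {2}
pos 2: 7 → fault, frames {2,7}
pos 3: 5 → fault, frames {2,7,5}
pos 4: 2 → hit
pos 5: 8 → fault, evict 7, frames {5,2,8}
pos 6: 9 → fault, evict 5, frames {2,8,9}
pos 7: 8 → hit
pos 8: 7 → fault, evict 2, frames {9,8,7}
pos 9: 9 → hit
pos 10: 2 → fault, evict 8, frames {7,9,2}
pos 11: 9 → hit
pos 12: 6 → fault, evict 7, frames {2,9,6}
At position 12, page 7 is evicted.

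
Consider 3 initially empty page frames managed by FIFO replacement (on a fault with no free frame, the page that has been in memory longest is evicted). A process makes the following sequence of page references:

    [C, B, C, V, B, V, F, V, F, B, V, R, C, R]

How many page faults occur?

6

C → fault, frames {C}
B → fault, frames {C,B}
C → hit
V → fault, frames {C,B,V}
B → hit
V → hit
F → fault, evict C, frames {B,V,F}
V → hit
F → hit
B → hit
V → hit
R → fault, evict B, frames {V,F,R}
C → fault, evict V, frames {F,R,C}
R → hit
Page faults: 6.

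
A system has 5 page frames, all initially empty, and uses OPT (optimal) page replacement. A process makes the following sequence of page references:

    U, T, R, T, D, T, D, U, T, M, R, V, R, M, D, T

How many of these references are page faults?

6

U: miss, frames [U]
T: miss, frames [U, T]
R: miss, frames [U, T, R]
T: hit
D: miss, frames [U, T, R, D]
T: hit
D: hit
U: hit
T: hit
M: miss, frames [U, T, R, D, M]
R: hit
V: miss, evict U, frames [T, R, D, M, V]
R: hit
M: hit
D: hit
T: hit
Page faults: 6.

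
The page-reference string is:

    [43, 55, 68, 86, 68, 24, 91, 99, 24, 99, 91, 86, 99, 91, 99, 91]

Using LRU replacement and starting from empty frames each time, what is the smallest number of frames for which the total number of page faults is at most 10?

f=1: 16 faults
f=2: 12 faults
f=3: 8 faults
f=4: 8 faults
f=5: 7 faults
f=6: 7 faults
f=7: 7 faults
Smallest f with faults ≤ 10 is 3.

3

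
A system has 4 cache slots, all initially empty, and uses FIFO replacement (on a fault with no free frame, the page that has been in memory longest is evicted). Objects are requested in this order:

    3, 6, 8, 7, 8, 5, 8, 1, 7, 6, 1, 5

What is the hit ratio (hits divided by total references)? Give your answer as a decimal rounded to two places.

3 -> miss, frames {3}
6 -> miss, frames {3,6}
8 -> miss, frames {3,6,8}
7 -> miss, frames {3,6,8,7}
8 -> hit
5 -> miss, evict 3, frames {6,8,7,5}
8 -> hit
1 -> miss, evict 6, frames {8,7,5,1}
7 -> hit
6 -> miss, evict 8, frames {7,5,1,6}
1 -> hit
5 -> hit
Hits: 5 of 12 references → 5/12 = 0.4167.

0.42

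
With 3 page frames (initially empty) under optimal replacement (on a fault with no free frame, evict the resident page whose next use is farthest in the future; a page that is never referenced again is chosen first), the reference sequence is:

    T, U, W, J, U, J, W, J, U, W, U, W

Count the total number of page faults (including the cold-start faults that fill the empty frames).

4

T -> fault, frames [T]
U -> fault, frames [T, U]
W -> fault, frames [T, U, W]
J -> fault, evict T, frames [U, W, J]
U -> hit
J -> hit
W -> hit
J -> hit
U -> hit
W -> hit
U -> hit
W -> hit
Page faults: 4.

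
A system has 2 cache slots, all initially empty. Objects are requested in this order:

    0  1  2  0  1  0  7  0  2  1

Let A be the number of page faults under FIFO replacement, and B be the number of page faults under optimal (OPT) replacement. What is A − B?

2

Under FIFO: F F F F F . F F F F → 9 faults.
Under OPT: F F F . F . F . F F → 7 faults.
A − B = 9 − 7 = 2.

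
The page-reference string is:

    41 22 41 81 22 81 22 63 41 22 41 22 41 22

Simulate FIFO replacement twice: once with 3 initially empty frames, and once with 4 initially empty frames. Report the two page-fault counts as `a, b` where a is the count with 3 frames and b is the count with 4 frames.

6, 4

3 frames: F F . F . . . F F F . . . . → 6 faults.
4 frames: F F . F . . . F . . . . . . → 4 faults.
4 < 6: adding a frame reduced faults, as is typical.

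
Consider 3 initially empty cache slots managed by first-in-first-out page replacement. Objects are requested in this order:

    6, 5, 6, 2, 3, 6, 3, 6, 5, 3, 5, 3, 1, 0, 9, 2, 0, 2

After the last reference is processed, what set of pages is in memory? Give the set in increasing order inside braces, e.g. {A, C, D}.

6: fault, frames [6]
5: fault, frames [6, 5]
6: hit
2: fault, frames [6, 5, 2]
3: fault, evict 6, frames [5, 2, 3]
6: fault, evict 5, frames [2, 3, 6]
3: hit
6: hit
5: fault, evict 2, frames [3, 6, 5]
3: hit
5: hit
3: hit
1: fault, evict 3, frames [6, 5, 1]
0: fault, evict 6, frames [5, 1, 0]
9: fault, evict 5, frames [1, 0, 9]
2: fault, evict 1, frames [0, 9, 2]
0: hit
2: hit

{0, 2, 9}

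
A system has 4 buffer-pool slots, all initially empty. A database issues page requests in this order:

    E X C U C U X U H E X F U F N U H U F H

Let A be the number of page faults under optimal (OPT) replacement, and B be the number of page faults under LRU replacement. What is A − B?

Under OPT: F F F F . . . . F . . F . . F . . . . . → 7 faults.
Under LRU: F F F F . . . . F F . F F . F . F . . . → 10 faults.
A − B = 7 − 10 = -3.

-3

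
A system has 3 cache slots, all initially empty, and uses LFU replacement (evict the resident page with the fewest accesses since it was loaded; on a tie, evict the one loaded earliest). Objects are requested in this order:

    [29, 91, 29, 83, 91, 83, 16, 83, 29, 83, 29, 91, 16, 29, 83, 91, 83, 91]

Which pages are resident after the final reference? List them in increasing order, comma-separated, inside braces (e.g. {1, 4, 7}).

29: miss, frames [29]
91: miss, frames [29, 91]
29: hit
83: miss, frames [29, 91, 83]
91: hit
83: hit
16: miss, evict 29, frames [91, 83, 16]
83: hit
29: miss, evict 16, frames [91, 83, 29]
83: hit
29: hit
91: hit
16: miss, evict 29, frames [91, 83, 16]
29: miss, evict 16, frames [91, 83, 29]
83: hit
91: hit
83: hit
91: hit

{29, 83, 91}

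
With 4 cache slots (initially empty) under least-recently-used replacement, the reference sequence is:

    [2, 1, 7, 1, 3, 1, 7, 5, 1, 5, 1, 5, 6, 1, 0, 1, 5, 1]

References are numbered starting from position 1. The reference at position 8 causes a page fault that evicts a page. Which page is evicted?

2

pos 1: 2: miss, frames (2)
pos 2: 1: miss, frames (2 1)
pos 3: 7: miss, frames (2 1 7)
pos 4: 1: hit
pos 5: 3: miss, frames (2 7 1 3)
pos 6: 1: hit
pos 7: 7: hit
pos 8: 5: miss, evict 2, frames (3 1 7 5)
At position 8, page 2 is evicted.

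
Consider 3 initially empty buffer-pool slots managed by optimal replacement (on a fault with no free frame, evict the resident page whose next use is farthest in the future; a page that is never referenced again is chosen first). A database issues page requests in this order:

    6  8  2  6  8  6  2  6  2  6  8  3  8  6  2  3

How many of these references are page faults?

5

6: miss, frames (6)
8: miss, frames (6 8)
2: miss, frames (6 8 2)
6: hit
8: hit
6: hit
2: hit
6: hit
2: hit
6: hit
8: hit
3: miss, evict 2, frames (6 8 3)
8: hit
6: hit
2: miss, evict 8, frames (6 3 2)
3: hit
Page faults: 5.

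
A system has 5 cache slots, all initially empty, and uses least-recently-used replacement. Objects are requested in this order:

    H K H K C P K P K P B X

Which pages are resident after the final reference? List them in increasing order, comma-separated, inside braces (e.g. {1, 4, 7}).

H -> miss, frames (H)
K -> miss, frames (H K)
H -> hit
K -> hit
C -> miss, frames (H K C)
P -> miss, frames (H K C P)
K -> hit
P -> hit
K -> hit
P -> hit
B -> miss, frames (H C K P B)
X -> miss, evict H, frames (C K P B X)

{B, C, K, P, X}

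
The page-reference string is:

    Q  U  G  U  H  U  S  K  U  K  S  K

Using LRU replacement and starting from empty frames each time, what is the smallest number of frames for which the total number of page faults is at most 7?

3

f=1: 12 faults
f=2: 8 faults
f=3: 6 faults
f=4: 6 faults
f=5: 6 faults
f=6: 6 faults
Smallest f with faults ≤ 7 is 3.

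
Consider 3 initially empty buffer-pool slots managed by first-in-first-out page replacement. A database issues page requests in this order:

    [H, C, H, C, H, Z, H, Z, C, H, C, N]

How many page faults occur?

4

H → miss, frames {H}
C → miss, frames {H,C}
H → hit
C → hit
H → hit
Z → miss, frames {H,C,Z}
H → hit
Z → hit
C → hit
H → hit
C → hit
N → miss, evict H, frames {C,Z,N}
Page faults: 4.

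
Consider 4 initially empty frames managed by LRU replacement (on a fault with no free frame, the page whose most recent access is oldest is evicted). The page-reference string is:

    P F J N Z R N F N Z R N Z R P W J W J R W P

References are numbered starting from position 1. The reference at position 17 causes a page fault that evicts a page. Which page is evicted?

pos 1: P: miss, frames [P]
pos 2: F: miss, frames [P, F]
pos 3: J: miss, frames [P, F, J]
pos 4: N: miss, frames [P, F, J, N]
pos 5: Z: miss, evict P, frames [F, J, N, Z]
pos 6: R: miss, evict F, frames [J, N, Z, R]
pos 7: N: hit
pos 8: F: miss, evict J, frames [Z, R, N, F]
pos 9: N: hit
pos 10: Z: hit
pos 11: R: hit
pos 12: N: hit
pos 13: Z: hit
pos 14: R: hit
pos 15: P: miss, evict F, frames [N, Z, R, P]
pos 16: W: miss, evict N, frames [Z, R, P, W]
pos 17: J: miss, evict Z, frames [R, P, W, J]
At position 17, page Z is evicted.

Z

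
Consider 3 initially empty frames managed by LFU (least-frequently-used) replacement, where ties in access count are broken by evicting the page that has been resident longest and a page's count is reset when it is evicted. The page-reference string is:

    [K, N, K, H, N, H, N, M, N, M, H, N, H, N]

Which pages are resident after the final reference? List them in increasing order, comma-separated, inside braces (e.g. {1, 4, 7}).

K -> miss, frames {K}
N -> miss, frames {K,N}
K -> hit
H -> miss, frames {K,N,H}
N -> hit
H -> hit
N -> hit
M -> miss, evict K, frames {N,H,M}
N -> hit
M -> hit
H -> hit
N -> hit
H -> hit
N -> hit

{H, M, N}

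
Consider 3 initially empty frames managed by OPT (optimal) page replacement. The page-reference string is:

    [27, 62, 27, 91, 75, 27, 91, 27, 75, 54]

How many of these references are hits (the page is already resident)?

27 → miss, frames (27)
62 → miss, frames (27 62)
27 → hit
91 → miss, frames (27 62 91)
75 → miss, evict 62, frames (27 91 75)
27 → hit
91 → hit
27 → hit
75 → hit
54 → miss, evict 75, frames (27 91 54)
Hits: 5.

5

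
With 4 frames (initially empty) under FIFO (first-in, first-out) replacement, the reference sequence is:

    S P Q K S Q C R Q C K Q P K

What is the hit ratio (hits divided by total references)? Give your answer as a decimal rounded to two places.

0.50

S → miss, frames {S}
P → miss, frames {S,P}
Q → miss, frames {S,P,Q}
K → miss, frames {S,P,Q,K}
S → hit
Q → hit
C → miss, evict S, frames {P,Q,K,C}
R → miss, evict P, frames {Q,K,C,R}
Q → hit
C → hit
K → hit
Q → hit
P → miss, evict Q, frames {K,C,R,P}
K → hit
Hits: 7 of 14 references → 7/14 = 0.5000.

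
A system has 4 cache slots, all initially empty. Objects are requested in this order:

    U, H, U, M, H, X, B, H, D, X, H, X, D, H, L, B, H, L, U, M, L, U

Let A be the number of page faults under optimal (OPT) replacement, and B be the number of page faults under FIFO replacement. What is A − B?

Under OPT: F F . F . F F . F . . . . . F . . . F F . . → 9 faults.
Under FIFO: F F . F . F F . F . F . . . F . . . F F . . → 10 faults.
A − B = 9 − 10 = -1.

-1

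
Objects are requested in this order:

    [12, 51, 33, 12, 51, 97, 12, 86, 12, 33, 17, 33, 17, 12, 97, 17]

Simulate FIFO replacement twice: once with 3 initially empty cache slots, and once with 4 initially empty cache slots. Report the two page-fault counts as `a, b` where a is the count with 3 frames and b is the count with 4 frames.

3 frames: F F F . . F F F . F F . . F F . → 10 faults.
4 frames: F F F . . F . F F . F F . . F . → 9 faults.
9 < 10: adding a frame reduced faults, as is typical.

10, 9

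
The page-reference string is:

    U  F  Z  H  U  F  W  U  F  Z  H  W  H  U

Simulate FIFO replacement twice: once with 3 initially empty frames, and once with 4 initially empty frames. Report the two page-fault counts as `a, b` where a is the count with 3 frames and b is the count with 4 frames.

10, 11

3 frames: F F F F F F F . . F F . . F → 10 faults.
4 frames: F F F F . . F F F F F F . F → 11 faults.
11 > 10: adding a frame increased faults — Belady's anomaly.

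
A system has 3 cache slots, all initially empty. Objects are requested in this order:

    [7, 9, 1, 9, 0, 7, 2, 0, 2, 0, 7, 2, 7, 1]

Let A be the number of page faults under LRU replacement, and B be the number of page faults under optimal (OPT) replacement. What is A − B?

1

Under LRU: F F F . F F F . . . . . . F → 7 faults.
Under OPT: F F F . F . F . . . . . . F → 6 faults.
A − B = 7 − 6 = 1.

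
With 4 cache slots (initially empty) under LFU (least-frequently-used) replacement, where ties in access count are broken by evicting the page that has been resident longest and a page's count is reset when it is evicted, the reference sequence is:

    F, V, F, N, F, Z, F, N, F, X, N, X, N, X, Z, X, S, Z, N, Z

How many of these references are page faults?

F -> fault, frames [F]
V -> fault, frames [F, V]
F -> hit
N -> fault, frames [F, V, N]
F -> hit
Z -> fault, frames [F, V, N, Z]
F -> hit
N -> hit
F -> hit
X -> fault, evict V, frames [F, N, Z, X]
N -> hit
X -> hit
N -> hit
X -> hit
Z -> hit
X -> hit
S -> fault, evict Z, frames [F, N, X, S]
Z -> fault, evict S, frames [F, N, X, Z]
N -> hit
Z -> hit
Page faults: 7.

7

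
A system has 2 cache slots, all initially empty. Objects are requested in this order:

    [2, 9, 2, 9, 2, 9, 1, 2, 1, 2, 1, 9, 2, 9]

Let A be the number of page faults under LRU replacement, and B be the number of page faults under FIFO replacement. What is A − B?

1

Under LRU: F F . . . . F F . . . F F . → 6 faults.
Under FIFO: F F . . . . F F . . . F . . → 5 faults.
A − B = 6 − 5 = 1.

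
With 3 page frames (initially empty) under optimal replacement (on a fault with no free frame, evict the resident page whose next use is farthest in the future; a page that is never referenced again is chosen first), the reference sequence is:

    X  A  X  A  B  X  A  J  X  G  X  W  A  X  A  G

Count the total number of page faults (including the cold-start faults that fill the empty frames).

X: fault, frames {X}
A: fault, frames {X,A}
X: hit
A: hit
B: fault, frames {X,A,B}
X: hit
A: hit
J: fault, evict B, frames {X,A,J}
X: hit
G: fault, evict J, frames {X,A,G}
X: hit
W: fault, evict G, frames {X,A,W}
A: hit
X: hit
A: hit
G: fault, evict W, frames {X,A,G}
Page faults: 7.

7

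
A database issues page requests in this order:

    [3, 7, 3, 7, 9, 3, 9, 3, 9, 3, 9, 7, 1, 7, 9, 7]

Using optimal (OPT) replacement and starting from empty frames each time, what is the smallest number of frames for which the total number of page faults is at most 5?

f=1: 16 faults
f=2: 6 faults
f=3: 4 faults
f=4: 4 faults
Smallest f with faults ≤ 5 is 3.

3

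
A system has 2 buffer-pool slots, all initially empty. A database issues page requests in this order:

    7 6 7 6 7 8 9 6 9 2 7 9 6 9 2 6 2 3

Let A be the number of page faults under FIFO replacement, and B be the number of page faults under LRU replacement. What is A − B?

-1

Under FIFO: F F . . . F F F . F F F F . F . . F → 11 faults.
Under LRU: F F . . . F F F . F F F F . F F . F → 12 faults.
A − B = 11 − 12 = -1.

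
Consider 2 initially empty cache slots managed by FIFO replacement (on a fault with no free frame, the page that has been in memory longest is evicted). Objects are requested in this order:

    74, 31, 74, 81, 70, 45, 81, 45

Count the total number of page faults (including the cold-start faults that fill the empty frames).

74: miss, frames {74}
31: miss, frames {74,31}
74: hit
81: miss, evict 74, frames {31,81}
70: miss, evict 31, frames {81,70}
45: miss, evict 81, frames {70,45}
81: miss, evict 70, frames {45,81}
45: hit
Page faults: 6.

6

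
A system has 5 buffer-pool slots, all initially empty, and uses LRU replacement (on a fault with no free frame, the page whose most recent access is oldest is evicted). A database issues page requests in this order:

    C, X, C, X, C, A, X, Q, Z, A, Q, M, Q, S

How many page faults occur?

C: miss, frames [C]
X: miss, frames [C, X]
C: hit
X: hit
C: hit
A: miss, frames [X, C, A]
X: hit
Q: miss, frames [C, A, X, Q]
Z: miss, frames [C, A, X, Q, Z]
A: hit
Q: hit
M: miss, evict C, frames [X, Z, A, Q, M]
Q: hit
S: miss, evict X, frames [Z, A, M, Q, S]
Page faults: 7.

7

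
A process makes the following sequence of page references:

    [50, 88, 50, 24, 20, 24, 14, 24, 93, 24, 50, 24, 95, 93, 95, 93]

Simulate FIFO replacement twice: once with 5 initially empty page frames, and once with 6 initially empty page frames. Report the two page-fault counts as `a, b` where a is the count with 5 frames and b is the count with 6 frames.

8, 7

5 frames: F F . F F . F . F . F . F . . . → 8 faults.
6 frames: F F . F F . F . F . . . F . . . → 7 faults.
7 < 8: adding a frame reduced faults, as is typical.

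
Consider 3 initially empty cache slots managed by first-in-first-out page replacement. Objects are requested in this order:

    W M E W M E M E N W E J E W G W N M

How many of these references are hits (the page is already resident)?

7

W: fault, frames (W)
M: fault, frames (W M)
E: fault, frames (W M E)
W: hit
M: hit
E: hit
M: hit
E: hit
N: fault, evict W, frames (M E N)
W: fault, evict M, frames (E N W)
E: hit
J: fault, evict E, frames (N W J)
E: fault, evict N, frames (W J E)
W: hit
G: fault, evict W, frames (J E G)
W: fault, evict J, frames (E G W)
N: fault, evict E, frames (G W N)
M: fault, evict G, frames (W N M)
Hits: 7.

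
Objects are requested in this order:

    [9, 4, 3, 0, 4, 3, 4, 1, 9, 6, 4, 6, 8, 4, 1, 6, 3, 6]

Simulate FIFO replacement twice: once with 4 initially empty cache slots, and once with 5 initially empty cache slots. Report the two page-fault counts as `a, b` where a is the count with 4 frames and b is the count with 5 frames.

12, 9

4 frames: F F F F . . . F F F F . F . F . F F → 12 faults.
5 frames: F F F F . . . F . F . . F F . . F . → 9 faults.
9 < 12: adding a frame reduced faults, as is typical.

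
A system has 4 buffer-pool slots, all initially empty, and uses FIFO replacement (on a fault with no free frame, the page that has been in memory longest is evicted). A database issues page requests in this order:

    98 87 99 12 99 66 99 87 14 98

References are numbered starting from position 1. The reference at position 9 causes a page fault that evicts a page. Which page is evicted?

87

pos 1: 98: miss, frames [98]
pos 2: 87: miss, frames [98, 87]
pos 3: 99: miss, frames [98, 87, 99]
pos 4: 12: miss, frames [98, 87, 99, 12]
pos 5: 99: hit
pos 6: 66: miss, evict 98, frames [87, 99, 12, 66]
pos 7: 99: hit
pos 8: 87: hit
pos 9: 14: miss, evict 87, frames [99, 12, 66, 14]
At position 9, page 87 is evicted.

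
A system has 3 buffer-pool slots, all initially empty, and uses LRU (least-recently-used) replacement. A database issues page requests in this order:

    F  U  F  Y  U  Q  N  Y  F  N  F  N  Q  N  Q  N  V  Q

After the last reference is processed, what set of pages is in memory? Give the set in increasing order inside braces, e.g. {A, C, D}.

F: fault, frames [F]
U: fault, frames [F, U]
F: hit
Y: fault, frames [U, F, Y]
U: hit
Q: fault, evict F, frames [Y, U, Q]
N: fault, evict Y, frames [U, Q, N]
Y: fault, evict U, frames [Q, N, Y]
F: fault, evict Q, frames [N, Y, F]
N: hit
F: hit
N: hit
Q: fault, evict Y, frames [F, N, Q]
N: hit
Q: hit
N: hit
V: fault, evict F, frames [Q, N, V]
Q: hit

{N, Q, V}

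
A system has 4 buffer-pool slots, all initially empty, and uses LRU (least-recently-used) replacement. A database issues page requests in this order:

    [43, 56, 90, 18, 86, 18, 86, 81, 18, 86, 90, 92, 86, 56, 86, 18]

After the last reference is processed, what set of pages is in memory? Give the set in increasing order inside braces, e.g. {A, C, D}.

43: miss, frames (43)
56: miss, frames (43 56)
90: miss, frames (43 56 90)
18: miss, frames (43 56 90 18)
86: miss, evict 43, frames (56 90 18 86)
18: hit
86: hit
81: miss, evict 56, frames (90 18 86 81)
18: hit
86: hit
90: hit
92: miss, evict 81, frames (18 86 90 92)
86: hit
56: miss, evict 18, frames (90 92 86 56)
86: hit
18: miss, evict 90, frames (92 56 86 18)

{18, 56, 86, 92}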